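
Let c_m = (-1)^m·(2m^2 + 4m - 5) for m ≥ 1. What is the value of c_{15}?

(-1)^15 = -1; 2m^2 + 4m - 5 at m=15 is 505; so c_{15} = -505.

-505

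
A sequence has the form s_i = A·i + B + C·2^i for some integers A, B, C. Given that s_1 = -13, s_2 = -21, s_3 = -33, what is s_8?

-549

The three given values yield: A + B + 2C = -13; 2A + B + 4C = -21; 3A + B + 8C = -33.
Subtracting the first from the second: A + 2C = -8.
Subtracting the second from the third: A + 4C = -12.
Solving: C = -2, A = -4, then B = -5.
Therefore s_8 = -32 + (-5) + (-2)·256 = -549.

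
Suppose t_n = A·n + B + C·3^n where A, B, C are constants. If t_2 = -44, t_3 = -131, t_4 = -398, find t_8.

-32786

Write the equations: 2A + B + 9C = -44; 3A + B + 27C = -131; 4A + B + 81C = -398.
Subtracting the first from the second: A + 18C = -87.
Subtracting the second from the third: A + 54C = -267.
Solving: C = -5, A = 3, then B = -5.
Therefore t_8 = 24 + (-5) + (-5)·6561 = -32786.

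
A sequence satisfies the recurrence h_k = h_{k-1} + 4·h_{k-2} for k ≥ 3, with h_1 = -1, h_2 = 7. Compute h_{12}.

41407

Step forward from the initial values:
h_3 = 3, h_4 = 31, h_5 = 43, h_6 = 167, h_7 = 339, h_8 = 1007, h_9 = 2363, h_{10} = 6391, h_{11} = 15843, h_{12} = 41407.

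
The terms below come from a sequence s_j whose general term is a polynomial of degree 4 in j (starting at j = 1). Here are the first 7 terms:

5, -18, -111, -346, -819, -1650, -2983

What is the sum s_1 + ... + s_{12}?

1st diffs: -23, -93, -235, -473, -831, -1333.
2nd diffs: -70, -142, -238, -358, -502.
3rd diffs: -72, -96, -120, -144.
4th diffs: -24, -24, -24 (constant).
So s_j = -j^4 - 2j^3 + 2j^2 + 6.
Continuing: …, -4986, -7851, -11794, -17055, …, s_{12} = -23898.
Summing j = 1..12 (12 terms) gives -71506.

-71506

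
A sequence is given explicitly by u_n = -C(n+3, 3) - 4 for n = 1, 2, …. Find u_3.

-24

C(6, 3) = 20, so u_3 = -24.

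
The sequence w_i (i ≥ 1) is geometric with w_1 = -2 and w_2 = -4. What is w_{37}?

Common ratio r = 2.
w_i = (-2)·2^(i-1).
w_{37} = (-2)·2^36 = -137438953472.

-137438953472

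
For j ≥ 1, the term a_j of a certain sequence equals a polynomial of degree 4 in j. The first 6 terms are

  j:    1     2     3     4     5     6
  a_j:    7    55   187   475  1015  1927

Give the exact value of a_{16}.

75067

1st diffs: 48, 132, 288, 540, 912.
2nd diffs: 84, 156, 252, 372.
3rd diffs: 72, 96, 120.
4th diffs: 24, 24 (constant).
So a_j = j^4 + 2j^3 + 5j^2 + 4j - 5.
Evaluating at j = 16 gives a_{16} = 75067.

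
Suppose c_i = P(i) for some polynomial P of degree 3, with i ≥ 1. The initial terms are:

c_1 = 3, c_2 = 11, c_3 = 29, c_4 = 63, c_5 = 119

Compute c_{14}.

2603

1st diffs: 8, 18, 34, 56.
2nd diffs: 10, 16, 22.
3rd diffs: 6, 6 (constant).
So c_i = i^3 - i^2 + 4i - 1.
Evaluating at i = 14 gives c_{14} = 2603.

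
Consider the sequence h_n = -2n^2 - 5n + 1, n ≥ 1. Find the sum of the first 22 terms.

-8833

Over n = 1..22: Σn = 253, Σn² = 3795.
Total = (-2)·3795 + (-5)·253 + (1)·22 = -8833.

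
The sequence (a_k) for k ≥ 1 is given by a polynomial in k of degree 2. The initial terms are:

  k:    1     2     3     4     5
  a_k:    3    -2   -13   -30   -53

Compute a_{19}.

-1005

1st diffs: -5, -11, -17, -23.
2nd diffs: -6, -6, -6 (constant).
Newton forward-difference form: a_k = 3 + (-5)·C(k-1,1) + (-6)·C(k-1,2).
At k = 19: k-1 = 18, so a_{19} = 3 - 90 - 918 = -1005.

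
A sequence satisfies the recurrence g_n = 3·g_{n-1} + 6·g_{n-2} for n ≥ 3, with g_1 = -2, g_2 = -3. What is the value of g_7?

-6993

Applying the relation repeatedly:
g_3 = -21; g_4 = -81; g_5 = -369; g_6 = -1593; g_7 = -6993.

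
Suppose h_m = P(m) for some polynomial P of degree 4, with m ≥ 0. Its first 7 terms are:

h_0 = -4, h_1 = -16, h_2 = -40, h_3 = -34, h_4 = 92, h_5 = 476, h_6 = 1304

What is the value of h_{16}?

1st diffs: -12, -24, 6, 126, 384, 828.
2nd diffs: -12, 30, 120, 258, 444.
3rd diffs: 42, 90, 138, 186.
4th diffs: 48, 48, 48 (constant).
Newton forward-difference form: h_m = -4 + (-12)·C(m,1) + (-12)·C(m,2) + 42·C(m,3) + 48·C(m,4).
At m = 16: m = 16, so h_{16} = -4 - 192 - 1440 + 23520 + 87360 = 109244.

109244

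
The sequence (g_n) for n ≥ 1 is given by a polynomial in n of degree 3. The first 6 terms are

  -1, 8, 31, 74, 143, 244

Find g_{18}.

1st diffs: 9, 23, 43, 69, 101.
2nd diffs: 14, 20, 26, 32.
3rd diffs: 6, 6, 6 (constant).
Newton forward-difference form: g_n = -1 + 9·C(n-1,1) + 14·C(n-1,2) + 6·C(n-1,3).
At n = 18: n-1 = 17, so g_{18} = -1 + 153 + 1904 + 4080 = 6136.

6136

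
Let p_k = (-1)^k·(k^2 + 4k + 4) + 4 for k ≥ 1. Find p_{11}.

(-1)^11 = -1; k^2 + 4k + 4 at k=11 is 169; so p_{11} = -165.

-165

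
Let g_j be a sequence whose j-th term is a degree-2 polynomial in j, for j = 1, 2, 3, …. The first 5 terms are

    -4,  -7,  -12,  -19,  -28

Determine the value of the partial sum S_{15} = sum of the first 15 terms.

-1285

1st diffs: -3, -5, -7, -9.
2nd diffs: -2, -2, -2 (constant).
Newton forward-difference form: g_j = -4 + (-3)·C(j-1,1) + (-2)·C(j-1,2).
Continuing: …, -39, -52, -67, -84, …, g_{15} = -228.
Summing j = 1..15 (15 terms) gives -1285.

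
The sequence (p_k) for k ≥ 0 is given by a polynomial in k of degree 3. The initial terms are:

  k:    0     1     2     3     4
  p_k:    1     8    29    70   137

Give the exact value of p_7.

554

1st diffs: 7, 21, 41, 67.
2nd diffs: 14, 20, 26.
3rd diffs: 6, 6 (constant).
So p_k = k^3 + 4k^2 + 2k + 1.
Evaluating at k = 7 gives p_7 = 554.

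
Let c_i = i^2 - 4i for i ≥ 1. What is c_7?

21

c_7 = 1·7^2 - 4·7 = 21.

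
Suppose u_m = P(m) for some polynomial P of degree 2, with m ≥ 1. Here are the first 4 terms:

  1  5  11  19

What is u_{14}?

1st diffs: 4, 6, 8.
2nd diffs: 2, 2 (constant).
Newton forward-difference form: u_m = 1 + 4·C(m-1,1) + 2·C(m-1,2).
At m = 14: m-1 = 13, so u_{14} = 1 + 52 + 156 = 209.

209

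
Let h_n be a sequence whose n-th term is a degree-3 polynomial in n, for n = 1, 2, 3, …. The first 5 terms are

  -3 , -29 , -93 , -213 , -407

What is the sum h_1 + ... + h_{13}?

1st diffs: -26, -64, -120, -194.
2nd diffs: -38, -56, -74.
3rd diffs: -18, -18 (constant).
So h_n = -3n^3 - n^2 - 2n + 3.
Continuing: …, -693, -1089, -1613, -2283, …, h_{13} = -6783.
Summing n = 1..13 (13 terms) gives -25805.

-25805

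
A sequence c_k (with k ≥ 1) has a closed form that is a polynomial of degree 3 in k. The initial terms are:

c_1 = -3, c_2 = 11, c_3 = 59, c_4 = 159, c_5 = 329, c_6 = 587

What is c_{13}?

6369

1st diffs: 14, 48, 100, 170, 258.
2nd diffs: 34, 52, 70, 88.
3rd diffs: 18, 18, 18 (constant).
Newton forward-difference form: c_k = -3 + 14·C(k-1,1) + 34·C(k-1,2) + 18·C(k-1,3).
At k = 13: k-1 = 12, so c_{13} = -3 + 168 + 2244 + 3960 = 6369.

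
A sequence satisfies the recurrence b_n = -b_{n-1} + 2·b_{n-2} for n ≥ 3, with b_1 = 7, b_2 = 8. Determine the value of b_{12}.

690

b_3 = 6  b_4 = 10  b_5 = 2  b_6 = 18  b_7 = -14  b_8 = 50  b_9 = -78  b_{10} = 178  b_{11} = -334  b_{12} = 690.
(Characteristic roots are 1 and -2.)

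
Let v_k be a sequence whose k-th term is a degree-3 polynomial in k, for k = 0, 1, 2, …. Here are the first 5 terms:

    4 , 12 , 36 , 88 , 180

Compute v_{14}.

1st diffs: 8, 24, 52, 92.
2nd diffs: 16, 28, 40.
3rd diffs: 12, 12 (constant).
So v_k = 2k^3 + 2k^2 + 4k + 4.
Evaluating at k = 14 gives v_{14} = 5940.

5940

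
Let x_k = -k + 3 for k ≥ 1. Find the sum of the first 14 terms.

-63

Over k = 1..14: Σk = 105.
Total = (-1)·105 + (3)·14 = -63.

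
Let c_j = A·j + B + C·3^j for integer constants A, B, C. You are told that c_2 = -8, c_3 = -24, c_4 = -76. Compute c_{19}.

-1162261432

The three given values yield: 2A + B + 9C = -8; 3A + B + 27C = -24; 4A + B + 81C = -76.
Subtracting the first from the second: A + 18C = -16.
Subtracting the second from the third: A + 54C = -52.
Solving: C = -1, A = 2, then B = -3.
Therefore c_{19} = 38 + (-3) + (-1)·1162261467 = -1162261432.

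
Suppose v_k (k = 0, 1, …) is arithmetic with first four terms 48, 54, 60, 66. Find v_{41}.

Common difference d = 6.
v_k = 48 + (k - 0)·6.
v_{41} = 48 + 41·6 = 294.

294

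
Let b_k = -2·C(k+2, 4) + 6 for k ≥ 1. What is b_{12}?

-1996

C(14, 4) = 1001, so b_{12} = -1996.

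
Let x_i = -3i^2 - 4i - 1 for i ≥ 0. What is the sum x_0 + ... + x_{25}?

Over i = 0..25: Σi = 325, Σi² = 5525.
Total = (-3)·5525 + (-4)·325 + (-1)·26 = -17901.

-17901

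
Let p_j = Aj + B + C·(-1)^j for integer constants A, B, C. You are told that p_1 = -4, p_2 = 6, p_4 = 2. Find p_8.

-6

Write the equations: A + B - C = -4; 2A + B + C = 6; 4A + B + C = 2.
Subtracting the first from the second: A + 2C = 10.
Subtracting the second from the third: 2A = -4.
Solving: C = 6, A = -2, then B = 4.
Therefore p_8 = -16 + 4 + 6·1 = -6.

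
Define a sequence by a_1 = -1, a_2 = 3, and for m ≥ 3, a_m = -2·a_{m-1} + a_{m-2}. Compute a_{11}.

Step forward from the initial values:
a_3 = -7; a_4 = 17; a_5 = -41; a_6 = 99; a_7 = -239; a_8 = 577; a_9 = -1393; a_{10} = 3363; a_{11} = -8119.

-8119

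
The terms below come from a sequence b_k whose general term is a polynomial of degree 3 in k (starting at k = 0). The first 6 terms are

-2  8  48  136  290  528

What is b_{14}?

9420

1st diffs: 10, 40, 88, 154, 238.
2nd diffs: 30, 48, 66, 84.
3rd diffs: 18, 18, 18 (constant).
Newton forward-difference form: b_k = -2 + 10·C(k,1) + 30·C(k,2) + 18·C(k,3).
At k = 14: k = 14, so b_{14} = -2 + 140 + 2730 + 6552 = 9420.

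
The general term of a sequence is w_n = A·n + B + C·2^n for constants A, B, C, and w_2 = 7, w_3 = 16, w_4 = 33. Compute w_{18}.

At n = 2, 3, 4: 2A + B + 4C = 7; 3A + B + 8C = 16; 4A + B + 16C = 33.
Subtracting the first from the second: A + 4C = 9.
Subtracting the second from the third: A + 8C = 17.
Solving: C = 2, A = 1, then B = -3.
So w_n = 1·n + (-3) + 2·2^n; at n=18 this is 524303.

524303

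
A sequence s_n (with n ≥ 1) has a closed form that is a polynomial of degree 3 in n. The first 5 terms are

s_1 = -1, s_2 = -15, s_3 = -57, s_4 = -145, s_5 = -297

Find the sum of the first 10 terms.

-7780

1st diffs: -14, -42, -88, -152.
2nd diffs: -28, -46, -64.
3rd diffs: -18, -18 (constant).
Newton forward-difference form: s_n = -1 + (-14)·C(n-1,1) + (-28)·C(n-1,2) + (-18)·C(n-1,3).
Continuing: …, -531, -865, -1317, -1905, …, s_{10} = -2647.
Summing n = 1..10 (10 terms) gives -7780.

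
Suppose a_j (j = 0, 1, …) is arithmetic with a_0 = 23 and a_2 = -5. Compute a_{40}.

Common difference d = (-5 - 23) / (2 - 0) = -14.
a_j = 23 + (j - 0)·(-14).
a_{40} = 23 + 40·(-14) = -537.

-537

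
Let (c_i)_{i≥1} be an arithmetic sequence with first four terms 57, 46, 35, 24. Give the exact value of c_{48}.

-460

Common difference d = -11.
c_i = 57 + (i - 1)·(-11).
c_{48} = 57 + 47·(-11) = -460.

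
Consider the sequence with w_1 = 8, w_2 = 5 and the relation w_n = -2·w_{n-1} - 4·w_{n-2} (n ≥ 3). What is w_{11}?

2560

w_3 = -42  w_4 = 64  w_5 = 40  w_6 = -336  w_7 = 512  w_8 = 320  w_9 = -2688  w_{10} = 4096  w_{11} = 2560.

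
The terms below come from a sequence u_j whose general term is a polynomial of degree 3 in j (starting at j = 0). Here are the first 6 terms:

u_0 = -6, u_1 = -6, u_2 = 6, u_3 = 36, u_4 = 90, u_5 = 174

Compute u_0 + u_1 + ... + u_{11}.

1st diffs: 0, 12, 30, 54, 84.
2nd diffs: 12, 18, 24, 30.
3rd diffs: 6, 6, 6 (constant).
Newton forward-difference form: u_j = -6 + 12·C(j,2) + 6·C(j,3).
Continuing: …, 294, 456, 666, 930, …, u_{11} = 1644.
Summing j = 0..11 (12 terms) gives 5538.

5538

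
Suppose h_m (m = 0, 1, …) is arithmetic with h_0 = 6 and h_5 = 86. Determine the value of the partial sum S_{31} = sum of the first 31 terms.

7626

Common difference d = (86 - 6) / (5 - 0) = 16.
h_m = 6 + (m - 0)·16.
h_{30} = 486; S = 31·(6 + 486)/2 = 7626.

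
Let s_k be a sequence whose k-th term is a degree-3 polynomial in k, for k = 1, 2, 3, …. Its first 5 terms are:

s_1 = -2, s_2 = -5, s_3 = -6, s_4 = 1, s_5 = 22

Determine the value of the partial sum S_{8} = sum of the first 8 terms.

432

1st diffs: -3, -1, 7, 21.
2nd diffs: 2, 8, 14.
3rd diffs: 6, 6 (constant).
Newton forward-difference form: s_k = -2 + (-3)·C(k-1,1) + 2·C(k-1,2) + 6·C(k-1,3).
Continuing: 63, 130, 229.
Summing k = 1..8 (8 terms) gives 432.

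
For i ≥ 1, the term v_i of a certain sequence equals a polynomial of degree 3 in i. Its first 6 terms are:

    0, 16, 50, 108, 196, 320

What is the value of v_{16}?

4860

1st diffs: 16, 34, 58, 88, 124.
2nd diffs: 18, 24, 30, 36.
3rd diffs: 6, 6, 6 (constant).
Newton forward-difference form: v_i = 16·C(i-1,1) + 18·C(i-1,2) + 6·C(i-1,3).
At i = 16: i-1 = 15, so v_{16} = 240 + 1890 + 2730 = 4860.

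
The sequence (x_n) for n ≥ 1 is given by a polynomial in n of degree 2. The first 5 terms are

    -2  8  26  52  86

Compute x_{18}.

1st diffs: 10, 18, 26, 34.
2nd diffs: 8, 8, 8 (constant).
So x_n = 4n^2 - 2n - 4.
Evaluating at n = 18 gives x_{18} = 1256.

1256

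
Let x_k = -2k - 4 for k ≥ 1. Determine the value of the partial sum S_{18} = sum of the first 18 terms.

-414

Over k = 1..18: Σk = 171.
Total = (-2)·171 + (-4)·18 = -414.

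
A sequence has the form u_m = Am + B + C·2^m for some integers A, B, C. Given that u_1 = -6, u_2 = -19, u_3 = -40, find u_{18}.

At m = 1, 2, 3: A + B + 2C = -6; 2A + B + 4C = -19; 3A + B + 8C = -40.
Subtracting the first from the second: A + 2C = -13.
Subtracting the second from the third: A + 4C = -21.
Solving: C = -4, A = -5, then B = 7.
Therefore u_{18} = -90 + 7 + (-4)·262144 = -1048659.

-1048659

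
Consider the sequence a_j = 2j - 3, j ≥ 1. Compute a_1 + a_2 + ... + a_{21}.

399

Over j = 1..21: Σj = 231.
Total = (2)·231 + (-3)·21 = 399.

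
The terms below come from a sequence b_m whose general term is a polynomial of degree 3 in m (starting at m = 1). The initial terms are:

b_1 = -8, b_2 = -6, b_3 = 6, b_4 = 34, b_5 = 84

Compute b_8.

426

1st diffs: 2, 12, 28, 50.
2nd diffs: 10, 16, 22.
3rd diffs: 6, 6 (constant).
So b_m = m^3 - m^2 - 2m - 6.
Evaluating at m = 8 gives b_8 = 426.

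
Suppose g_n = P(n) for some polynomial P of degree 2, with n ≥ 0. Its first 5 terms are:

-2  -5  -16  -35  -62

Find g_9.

1st diffs: -3, -11, -19, -27.
2nd diffs: -8, -8, -8 (constant).
Newton forward-difference form: g_n = -2 + (-3)·C(n,1) + (-8)·C(n,2).
At n = 9: n = 9, so g_9 = -2 - 27 - 288 = -317.

-317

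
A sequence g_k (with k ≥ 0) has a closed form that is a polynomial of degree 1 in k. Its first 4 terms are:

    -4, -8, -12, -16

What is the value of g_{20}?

1st diffs: -4, -4, -4 (constant).
So g_k = -4k - 4.
Evaluating at k = 20 gives g_{20} = -84.

-84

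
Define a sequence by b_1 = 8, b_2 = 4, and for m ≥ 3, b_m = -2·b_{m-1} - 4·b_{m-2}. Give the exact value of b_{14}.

Iterate the recurrence:
b_3 = -40;  b_4 = 64;  b_5 = 32;  …;  b_{11} = 2048;  b_{12} = -20480;  b_{13} = 32768;  b_{14} = 16384.

16384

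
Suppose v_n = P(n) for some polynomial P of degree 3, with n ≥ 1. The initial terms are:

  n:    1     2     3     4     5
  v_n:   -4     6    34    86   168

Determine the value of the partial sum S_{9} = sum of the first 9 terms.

2592

1st diffs: 10, 28, 52, 82.
2nd diffs: 18, 24, 30.
3rd diffs: 6, 6 (constant).
Newton forward-difference form: v_n = -4 + 10·C(n-1,1) + 18·C(n-1,2) + 6·C(n-1,3).
Continuing: 286, 446, 654, 916.
Summing n = 1..9 (9 terms) gives 2592.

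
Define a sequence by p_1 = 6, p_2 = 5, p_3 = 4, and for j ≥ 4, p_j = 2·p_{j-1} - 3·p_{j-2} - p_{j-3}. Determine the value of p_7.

40

Applying the relation repeatedly:
p_4 = -13  p_5 = -43  p_6 = -51  p_7 = 40.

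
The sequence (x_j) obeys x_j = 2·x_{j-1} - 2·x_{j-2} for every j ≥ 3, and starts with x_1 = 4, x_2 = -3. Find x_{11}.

Applying the relation repeatedly:
x_3 = -14;  x_4 = -22;  x_5 = -16;  x_6 = 12;  x_7 = 56;  x_8 = 88;  x_9 = 64;  x_{10} = -48;  x_{11} = -224.

-224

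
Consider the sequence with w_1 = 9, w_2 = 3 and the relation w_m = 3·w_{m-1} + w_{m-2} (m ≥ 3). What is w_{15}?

Compute successive terms:
w_3 = 18; w_4 = 57; w_5 = 189; …; w_{12} = 809976; w_{13} = 2675169; w_{14} = 8835483; w_{15} = 29181618.

29181618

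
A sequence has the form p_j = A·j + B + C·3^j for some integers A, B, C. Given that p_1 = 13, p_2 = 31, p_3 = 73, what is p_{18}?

Plug in j = 1, 2, 3: A + B + 3C = 13; 2A + B + 9C = 31; 3A + B + 27C = 73.
Subtracting the first from the second: A + 6C = 18.
Subtracting the second from the third: A + 18C = 42.
Solving: C = 2, A = 6, then B = 1.
Therefore p_{18} = 108 + 1 + 2·387420489 = 774841087.

774841087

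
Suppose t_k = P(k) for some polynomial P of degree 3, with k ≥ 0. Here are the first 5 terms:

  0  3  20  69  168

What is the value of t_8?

1424

1st diffs: 3, 17, 49, 99.
2nd diffs: 14, 32, 50.
3rd diffs: 18, 18 (constant).
Newton forward-difference form: t_k = 3·C(k,1) + 14·C(k,2) + 18·C(k,3).
At k = 8: k = 8, so t_8 = 24 + 392 + 1008 = 1424.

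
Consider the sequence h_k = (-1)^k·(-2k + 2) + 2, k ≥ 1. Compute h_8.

-12

(-1)^8 = 1; -2k + 2 at k=8 is -14; so h_8 = -12.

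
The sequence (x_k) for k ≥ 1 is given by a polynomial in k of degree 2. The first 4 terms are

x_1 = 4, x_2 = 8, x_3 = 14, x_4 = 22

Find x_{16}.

274

1st diffs: 4, 6, 8.
2nd diffs: 2, 2 (constant).
Newton forward-difference form: x_k = 4 + 4·C(k-1,1) + 2·C(k-1,2).
At k = 16: k-1 = 15, so x_{16} = 4 + 60 + 210 = 274.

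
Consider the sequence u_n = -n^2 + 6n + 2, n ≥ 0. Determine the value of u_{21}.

u_{21} = -1·21^2 + 6·21 + 2 = -313.

-313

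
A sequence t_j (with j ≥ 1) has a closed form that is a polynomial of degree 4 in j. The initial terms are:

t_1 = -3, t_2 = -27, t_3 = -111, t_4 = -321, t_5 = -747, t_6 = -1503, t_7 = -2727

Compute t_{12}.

1st diffs: -24, -84, -210, -426, -756, -1224.
2nd diffs: -60, -126, -216, -330, -468.
3rd diffs: -66, -90, -114, -138.
4th diffs: -24, -24, -24 (constant).
Newton forward-difference form: t_j = -3 + (-24)·C(j-1,1) + (-60)·C(j-1,2) + (-66)·C(j-1,3) + (-24)·C(j-1,4).
At j = 12: j-1 = 11, so t_{12} = -3 - 264 - 3300 - 10890 - 7920 = -22377.

-22377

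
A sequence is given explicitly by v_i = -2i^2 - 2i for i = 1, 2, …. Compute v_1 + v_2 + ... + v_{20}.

Over i = 1..20: Σi = 210, Σi² = 2870.
Total = (-2)·2870 + (-2)·210 = -6160.

-6160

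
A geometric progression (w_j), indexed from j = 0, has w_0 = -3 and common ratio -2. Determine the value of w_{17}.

w_j = (-3)·(-2)^(j-0).
w_{17} = (-3)·(-2)^17 = 393216.

393216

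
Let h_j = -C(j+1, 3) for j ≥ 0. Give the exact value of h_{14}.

C(15, 3) = 455, so h_{14} = -455.

-455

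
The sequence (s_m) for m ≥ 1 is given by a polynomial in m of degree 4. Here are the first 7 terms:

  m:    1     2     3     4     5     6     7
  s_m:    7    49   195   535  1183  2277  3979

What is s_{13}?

39055

1st diffs: 42, 146, 340, 648, 1094, 1702.
2nd diffs: 104, 194, 308, 446, 608.
3rd diffs: 90, 114, 138, 162.
4th diffs: 24, 24, 24 (constant).
Newton forward-difference form: s_m = 7 + 42·C(m-1,1) + 104·C(m-1,2) + 90·C(m-1,3) + 24·C(m-1,4).
At m = 13: m-1 = 12, so s_{13} = 7 + 504 + 6864 + 19800 + 11880 = 39055.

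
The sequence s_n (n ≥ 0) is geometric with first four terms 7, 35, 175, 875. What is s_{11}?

341796875

Common ratio r = 5.
s_n = 7·5^(n-0).
s_{11} = 7·5^11 = 341796875.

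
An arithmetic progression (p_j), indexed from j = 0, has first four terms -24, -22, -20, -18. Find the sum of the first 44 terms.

836

Common difference d = 2.
p_j = -24 + (j - 0)·2.
p_{43} = 62; S = 44·(-24 + 62)/2 = 836.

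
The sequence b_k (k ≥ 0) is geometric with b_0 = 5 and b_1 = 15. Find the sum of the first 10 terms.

147620

Common ratio r = 3.
b_k = 5·3^(k-0).
S = 5·(3^10 - 1)/(3 - 1) = 5·(59049 - 1)/(2) = 147620.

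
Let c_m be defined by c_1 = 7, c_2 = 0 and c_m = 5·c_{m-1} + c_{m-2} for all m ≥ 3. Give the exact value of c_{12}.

18523925

Iterate the recurrence:
c_3 = 7;  c_4 = 35;  c_5 = 182;  c_6 = 945;  c_7 = 4907;  c_8 = 25480;  c_9 = 132307;  c_{10} = 687015;  c_{11} = 3567382;  c_{12} = 18523925.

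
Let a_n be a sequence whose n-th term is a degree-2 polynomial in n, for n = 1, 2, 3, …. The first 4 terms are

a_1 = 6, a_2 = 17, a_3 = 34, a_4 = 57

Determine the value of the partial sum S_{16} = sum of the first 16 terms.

1st diffs: 11, 17, 23.
2nd diffs: 6, 6 (constant).
Newton forward-difference form: a_n = 6 + 11·C(n-1,1) + 6·C(n-1,2).
Continuing: …, 86, 121, 162, 209, …, a_{16} = 801.
Summing n = 1..16 (16 terms) gives 4776.

4776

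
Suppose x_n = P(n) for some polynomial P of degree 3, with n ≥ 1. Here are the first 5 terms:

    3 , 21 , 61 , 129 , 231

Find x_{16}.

5313

1st diffs: 18, 40, 68, 102.
2nd diffs: 22, 28, 34.
3rd diffs: 6, 6 (constant).
So x_n = n^3 + 5n^2 - 4n + 1.
Evaluating at n = 16 gives x_{16} = 5313.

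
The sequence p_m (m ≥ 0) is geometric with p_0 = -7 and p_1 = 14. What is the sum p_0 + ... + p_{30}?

Common ratio r = -2.
p_m = (-7)·(-2)^(m-0).
S = (-7)·((-2)^31 - 1)/(-2 - 1) = (-7)·(-2147483648 - 1)/(-3) = -5010795181.

-5010795181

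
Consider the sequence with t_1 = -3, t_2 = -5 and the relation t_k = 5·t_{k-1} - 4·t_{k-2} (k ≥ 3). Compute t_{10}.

Compute successive terms:
t_3 = -13  t_4 = -45  t_5 = -173  t_6 = -685  t_7 = -2733  t_8 = -10925  t_9 = -43693  t_{10} = -174765.
(Characteristic roots are 4 and 1.)

-174765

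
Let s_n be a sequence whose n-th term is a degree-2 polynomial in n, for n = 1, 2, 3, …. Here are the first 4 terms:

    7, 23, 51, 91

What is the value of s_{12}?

1st diffs: 16, 28, 40.
2nd diffs: 12, 12 (constant).
Newton forward-difference form: s_n = 7 + 16·C(n-1,1) + 12·C(n-1,2).
At n = 12: n-1 = 11, so s_{12} = 7 + 176 + 660 = 843.

843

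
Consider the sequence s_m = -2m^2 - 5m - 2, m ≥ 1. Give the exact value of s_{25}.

s_{25} = -2·25^2 - 5·25 - 2 = -1377.

-1377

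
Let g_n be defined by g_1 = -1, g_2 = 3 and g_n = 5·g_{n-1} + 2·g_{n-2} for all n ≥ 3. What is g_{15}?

g_3 = 13; g_4 = 71; g_5 = 381; …; g_{12} = 49211671; g_{13} = 264378941; g_{14} = 1420318047; g_{15} = 7630348117.

7630348117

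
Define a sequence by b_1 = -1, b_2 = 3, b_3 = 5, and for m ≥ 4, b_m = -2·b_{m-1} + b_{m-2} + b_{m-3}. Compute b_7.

Step forward from the initial values:
b_4 = -8, b_5 = 24, b_6 = -51, b_7 = 118.

118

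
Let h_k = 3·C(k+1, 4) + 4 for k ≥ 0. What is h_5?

49

C(6, 4) = 15, so h_5 = 49.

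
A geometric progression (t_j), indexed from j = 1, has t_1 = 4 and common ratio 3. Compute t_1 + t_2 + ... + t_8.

t_j = 4·3^(j-1).
S = 4·(3^8 - 1)/(3 - 1) = 4·(6561 - 1)/(2) = 13120.

13120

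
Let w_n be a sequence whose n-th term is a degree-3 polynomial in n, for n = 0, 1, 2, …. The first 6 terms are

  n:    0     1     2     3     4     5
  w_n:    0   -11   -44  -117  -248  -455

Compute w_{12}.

1st diffs: -11, -33, -73, -131, -207.
2nd diffs: -22, -40, -58, -76.
3rd diffs: -18, -18, -18 (constant).
Newton forward-difference form: w_n = (-11)·C(n,1) + (-22)·C(n,2) + (-18)·C(n,3).
At n = 12: n = 12, so w_{12} = -132 - 1452 - 3960 = -5544.

-5544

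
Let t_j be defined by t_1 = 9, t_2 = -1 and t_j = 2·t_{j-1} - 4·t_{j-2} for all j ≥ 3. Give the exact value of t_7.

t_3 = -38  t_4 = -72  t_5 = 8  t_6 = 304  t_7 = 576.

576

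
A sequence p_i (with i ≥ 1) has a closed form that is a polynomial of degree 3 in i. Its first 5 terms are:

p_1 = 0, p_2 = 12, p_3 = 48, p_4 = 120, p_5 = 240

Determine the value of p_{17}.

1st diffs: 12, 36, 72, 120.
2nd diffs: 24, 36, 48.
3rd diffs: 12, 12 (constant).
Newton forward-difference form: p_i = 12·C(i-1,1) + 24·C(i-1,2) + 12·C(i-1,3).
At i = 17: i-1 = 16, so p_{17} = 192 + 2880 + 6720 = 9792.

9792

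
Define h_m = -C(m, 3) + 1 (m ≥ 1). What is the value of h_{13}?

C(13, 3) = 286, so h_{13} = -285.

-285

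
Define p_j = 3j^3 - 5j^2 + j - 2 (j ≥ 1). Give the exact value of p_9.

p_9 = 3·9^3 - 5·9^2 + 1·9 - 2 = 1789.

1789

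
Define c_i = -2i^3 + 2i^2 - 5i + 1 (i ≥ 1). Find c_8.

-935

c_8 = -2·8^3 + 2·8^2 - 5·8 + 1 = -935.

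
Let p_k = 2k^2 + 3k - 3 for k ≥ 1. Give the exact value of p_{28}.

1649

p_{28} = 2·28^2 + 3·28 - 3 = 1649.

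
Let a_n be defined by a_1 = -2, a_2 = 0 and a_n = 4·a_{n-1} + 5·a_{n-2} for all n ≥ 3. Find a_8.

Step forward from the initial values:
a_3 = -10; a_4 = -40; a_5 = -210; a_6 = -1040; a_7 = -5210; a_8 = -26040.
(Characteristic roots are 5 and -1.)

-26040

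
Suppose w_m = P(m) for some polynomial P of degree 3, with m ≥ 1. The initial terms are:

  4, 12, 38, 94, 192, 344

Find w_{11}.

1st diffs: 8, 26, 56, 98, 152.
2nd diffs: 18, 30, 42, 54.
3rd diffs: 12, 12, 12 (constant).
Newton forward-difference form: w_m = 4 + 8·C(m-1,1) + 18·C(m-1,2) + 12·C(m-1,3).
At m = 11: m-1 = 10, so w_{11} = 4 + 80 + 810 + 1440 = 2334.

2334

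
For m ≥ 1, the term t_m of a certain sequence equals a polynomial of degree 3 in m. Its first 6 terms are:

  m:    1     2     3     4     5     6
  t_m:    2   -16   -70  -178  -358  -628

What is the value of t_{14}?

-8188

1st diffs: -18, -54, -108, -180, -270.
2nd diffs: -36, -54, -72, -90.
3rd diffs: -18, -18, -18 (constant).
Newton forward-difference form: t_m = 2 + (-18)·C(m-1,1) + (-36)·C(m-1,2) + (-18)·C(m-1,3).
At m = 14: m-1 = 13, so t_{14} = 2 - 234 - 2808 - 5148 = -8188.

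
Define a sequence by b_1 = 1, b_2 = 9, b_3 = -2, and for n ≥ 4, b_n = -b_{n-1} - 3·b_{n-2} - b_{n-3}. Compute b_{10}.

45

Compute successive terms:
b_4 = -26; b_5 = 23; b_6 = 57; b_7 = -100; b_8 = -94; b_9 = 337; b_{10} = 45.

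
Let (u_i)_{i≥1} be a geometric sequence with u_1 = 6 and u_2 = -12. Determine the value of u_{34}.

Common ratio r = -2.
u_i = 6·(-2)^(i-1).
u_{34} = 6·(-2)^33 = -51539607552.

-51539607552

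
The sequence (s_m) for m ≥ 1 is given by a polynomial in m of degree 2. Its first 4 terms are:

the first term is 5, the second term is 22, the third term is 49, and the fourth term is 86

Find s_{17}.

1477

1st diffs: 17, 27, 37.
2nd diffs: 10, 10 (constant).
Newton forward-difference form: s_m = 5 + 17·C(m-1,1) + 10·C(m-1,2).
At m = 17: m-1 = 16, so s_{17} = 5 + 272 + 1200 = 1477.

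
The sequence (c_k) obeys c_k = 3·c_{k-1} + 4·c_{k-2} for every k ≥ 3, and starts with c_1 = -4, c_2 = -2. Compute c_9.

Compute successive terms:
c_3 = -22;  c_4 = -74;  c_5 = -310;  c_6 = -1226;  c_7 = -4918;  c_8 = -19658;  c_9 = -78646.
(Characteristic roots are 4 and -1.)

-78646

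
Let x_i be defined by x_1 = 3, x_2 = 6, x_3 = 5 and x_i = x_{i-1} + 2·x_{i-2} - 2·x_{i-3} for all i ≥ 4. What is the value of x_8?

41

Iterate the recurrence:
x_4 = 11; x_5 = 9; x_6 = 21; x_7 = 17; x_8 = 41.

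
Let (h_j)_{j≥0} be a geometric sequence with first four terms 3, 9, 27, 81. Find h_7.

6561

Common ratio r = 3.
h_j = 3·3^(j-0).
h_7 = 3·3^7 = 6561.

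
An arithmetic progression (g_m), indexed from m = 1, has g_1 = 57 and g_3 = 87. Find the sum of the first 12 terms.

Common difference d = (87 - 57) / (3 - 1) = 15.
g_m = 57 + (m - 1)·15.
g_{12} = 222; S = 12·(57 + 222)/2 = 1674.

1674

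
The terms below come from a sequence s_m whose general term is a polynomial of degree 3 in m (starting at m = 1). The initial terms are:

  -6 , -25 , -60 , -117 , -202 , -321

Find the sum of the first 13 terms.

-10426

1st diffs: -19, -35, -57, -85, -119.
2nd diffs: -16, -22, -28, -34.
3rd diffs: -6, -6, -6 (constant).
Newton forward-difference form: s_m = -6 + (-19)·C(m-1,1) + (-16)·C(m-1,2) + (-6)·C(m-1,3).
Continuing: …, -480, -685, -942, -1257, …, s_{13} = -2610.
Summing m = 1..13 (13 terms) gives -10426.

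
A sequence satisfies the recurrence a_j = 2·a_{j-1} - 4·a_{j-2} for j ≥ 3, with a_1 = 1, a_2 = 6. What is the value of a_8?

Compute successive terms:
a_3 = 8  a_4 = -8  a_5 = -48  a_6 = -64  a_7 = 64  a_8 = 384.

384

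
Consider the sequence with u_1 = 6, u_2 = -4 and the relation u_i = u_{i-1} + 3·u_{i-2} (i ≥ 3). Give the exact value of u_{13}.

23654

Step forward from the initial values:
u_3 = 14  u_4 = 2  u_5 = 44  …  u_{10} = 1874  u_{11} = 4508  u_{12} = 10130  u_{13} = 23654.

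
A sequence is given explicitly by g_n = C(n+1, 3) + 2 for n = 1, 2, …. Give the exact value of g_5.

22

C(6, 3) = 20, so g_5 = 22.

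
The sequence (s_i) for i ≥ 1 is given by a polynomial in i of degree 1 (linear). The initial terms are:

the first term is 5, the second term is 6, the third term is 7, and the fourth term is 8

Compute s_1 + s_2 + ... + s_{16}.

200

1st diffs: 1, 1, 1 (constant).
So s_i = i + 4.
Continuing: …, 9, 10, 11, 12, …, s_{16} = 20.
Summing i = 1..16 (16 terms) gives 200.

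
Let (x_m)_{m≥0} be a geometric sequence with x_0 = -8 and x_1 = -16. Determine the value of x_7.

-1024

Common ratio r = 2.
x_m = (-8)·2^(m-0).
x_7 = (-8)·2^7 = -1024.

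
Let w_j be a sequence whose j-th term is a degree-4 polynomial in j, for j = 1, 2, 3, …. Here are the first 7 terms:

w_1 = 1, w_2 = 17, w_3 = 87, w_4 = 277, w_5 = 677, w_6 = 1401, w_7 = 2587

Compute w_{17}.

87377

1st diffs: 16, 70, 190, 400, 724, 1186.
2nd diffs: 54, 120, 210, 324, 462.
3rd diffs: 66, 90, 114, 138.
4th diffs: 24, 24, 24 (constant).
Newton forward-difference form: w_j = 1 + 16·C(j-1,1) + 54·C(j-1,2) + 66·C(j-1,3) + 24·C(j-1,4).
At j = 17: j-1 = 16, so w_{17} = 1 + 256 + 6480 + 36960 + 43680 = 87377.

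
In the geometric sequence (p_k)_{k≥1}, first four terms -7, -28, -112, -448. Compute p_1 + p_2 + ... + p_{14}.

Common ratio r = 4.
p_k = (-7)·4^(k-1).
S = (-7)·(4^14 - 1)/(4 - 1) = (-7)·(268435456 - 1)/(3) = -626349395.

-626349395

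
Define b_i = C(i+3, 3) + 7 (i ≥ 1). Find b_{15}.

C(18, 3) = 816, so b_{15} = 823.

823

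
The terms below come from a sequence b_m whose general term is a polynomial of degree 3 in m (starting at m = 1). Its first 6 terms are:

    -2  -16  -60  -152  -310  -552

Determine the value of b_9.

-1962

1st diffs: -14, -44, -92, -158, -242.
2nd diffs: -30, -48, -66, -84.
3rd diffs: -18, -18, -18 (constant).
Newton forward-difference form: b_m = -2 + (-14)·C(m-1,1) + (-30)·C(m-1,2) + (-18)·C(m-1,3).
At m = 9: m-1 = 8, so b_9 = -2 - 112 - 840 - 1008 = -1962.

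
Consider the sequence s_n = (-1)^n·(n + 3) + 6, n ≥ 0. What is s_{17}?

(-1)^17 = -1; n + 3 at n=17 is 20; so s_{17} = -14.

-14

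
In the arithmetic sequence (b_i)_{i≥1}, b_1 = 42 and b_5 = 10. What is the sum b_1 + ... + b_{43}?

Common difference d = (10 - 42) / (5 - 1) = -8.
b_i = 42 + (i - 1)·(-8).
b_{43} = -294; S = 43·(42 + (-294))/2 = -5418.

-5418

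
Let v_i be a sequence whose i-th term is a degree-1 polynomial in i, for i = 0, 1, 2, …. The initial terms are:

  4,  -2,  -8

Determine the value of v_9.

1st diffs: -6, -6 (constant).
So v_i = -6i + 4.
Evaluating at i = 9 gives v_9 = -50.

-50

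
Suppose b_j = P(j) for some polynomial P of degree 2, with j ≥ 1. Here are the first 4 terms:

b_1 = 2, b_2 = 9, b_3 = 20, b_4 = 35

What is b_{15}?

464

1st diffs: 7, 11, 15.
2nd diffs: 4, 4 (constant).
So b_j = 2j^2 + j - 1.
Evaluating at j = 15 gives b_{15} = 464.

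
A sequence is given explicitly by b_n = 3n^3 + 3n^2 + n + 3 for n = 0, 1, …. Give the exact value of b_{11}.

b_{11} = 3·11^3 + 3·11^2 + 1·11 + 3 = 4370.

4370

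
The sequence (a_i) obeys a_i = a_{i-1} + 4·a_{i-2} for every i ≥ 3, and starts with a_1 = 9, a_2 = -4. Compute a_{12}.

75088

Iterate the recurrence:
a_3 = 32, a_4 = 16, a_5 = 144, a_6 = 208, a_7 = 784, a_8 = 1616, a_9 = 4752, a_{10} = 11216, a_{11} = 30224, a_{12} = 75088.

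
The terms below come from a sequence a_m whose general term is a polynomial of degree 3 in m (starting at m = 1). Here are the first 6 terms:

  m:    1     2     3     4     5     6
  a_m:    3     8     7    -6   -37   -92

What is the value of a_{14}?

1st diffs: 5, -1, -13, -31, -55.
2nd diffs: -6, -12, -18, -24.
3rd diffs: -6, -6, -6 (constant).
Newton forward-difference form: a_m = 3 + 5·C(m-1,1) + (-6)·C(m-1,2) + (-6)·C(m-1,3).
At m = 14: m-1 = 13, so a_{14} = 3 + 65 - 468 - 1716 = -2116.

-2116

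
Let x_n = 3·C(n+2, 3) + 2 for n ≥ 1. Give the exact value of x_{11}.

C(13, 3) = 286, so x_{11} = 860.

860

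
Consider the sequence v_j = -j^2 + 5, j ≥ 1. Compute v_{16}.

-251

v_{16} = -1·16^2 + 5 = -251.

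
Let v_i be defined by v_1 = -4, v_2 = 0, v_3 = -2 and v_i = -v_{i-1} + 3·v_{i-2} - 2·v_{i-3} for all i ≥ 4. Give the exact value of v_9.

-754

Compute successive terms:
v_4 = 10; v_5 = -16; v_6 = 50; v_7 = -118; v_8 = 300; v_9 = -754.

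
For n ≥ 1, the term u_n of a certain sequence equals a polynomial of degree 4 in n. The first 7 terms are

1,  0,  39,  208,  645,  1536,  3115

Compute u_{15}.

84435

1st diffs: -1, 39, 169, 437, 891, 1579.
2nd diffs: 40, 130, 268, 454, 688.
3rd diffs: 90, 138, 186, 234.
4th diffs: 48, 48, 48 (constant).
Newton forward-difference form: u_n = 1 + (-1)·C(n-1,1) + 40·C(n-1,2) + 90·C(n-1,3) + 48·C(n-1,4).
At n = 15: n-1 = 14, so u_{15} = 1 - 14 + 3640 + 32760 + 48048 = 84435.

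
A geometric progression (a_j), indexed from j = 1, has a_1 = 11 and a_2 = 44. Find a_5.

2816

Common ratio r = 4.
a_j = 11·4^(j-1).
a_5 = 11·4^4 = 2816.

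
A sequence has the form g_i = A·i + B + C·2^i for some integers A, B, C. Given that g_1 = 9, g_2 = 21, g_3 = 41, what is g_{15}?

Plug in i = 1, 2, 3: A + B + 2C = 9; 2A + B + 4C = 21; 3A + B + 8C = 41.
Subtracting the first from the second: A + 2C = 12.
Subtracting the second from the third: A + 4C = 20.
Solving: C = 4, A = 4, then B = -3.
So g_i = 4·i + (-3) + 4·2^i; at i=15 this is 131129.

131129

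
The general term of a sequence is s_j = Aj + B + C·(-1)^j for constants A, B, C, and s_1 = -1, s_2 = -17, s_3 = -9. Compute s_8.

-41

The three given values yield: A + B - C = -1; 2A + B + C = -17; 3A + B - C = -9.
Subtracting the first from the second: A + 2C = -16.
Subtracting the second from the third: A - 2C = 8.
Solving: C = -6, A = -4, then B = -3.
Therefore s_8 = -32 + (-3) + (-6)·1 = -41.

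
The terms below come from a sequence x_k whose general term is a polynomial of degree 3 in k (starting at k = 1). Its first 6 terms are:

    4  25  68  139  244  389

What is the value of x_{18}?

1st diffs: 21, 43, 71, 105, 145.
2nd diffs: 22, 28, 34, 40.
3rd diffs: 6, 6, 6 (constant).
So x_k = k^3 + 5k^2 - k - 1.
Evaluating at k = 18 gives x_{18} = 7433.

7433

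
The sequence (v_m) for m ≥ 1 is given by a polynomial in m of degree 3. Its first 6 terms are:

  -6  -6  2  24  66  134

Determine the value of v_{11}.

1074

1st diffs: 0, 8, 22, 42, 68.
2nd diffs: 8, 14, 20, 26.
3rd diffs: 6, 6, 6 (constant).
Newton forward-difference form: v_m = -6 + 8·C(m-1,2) + 6·C(m-1,3).
At m = 11: m-1 = 10, so v_{11} = -6 + 360 + 720 = 1074.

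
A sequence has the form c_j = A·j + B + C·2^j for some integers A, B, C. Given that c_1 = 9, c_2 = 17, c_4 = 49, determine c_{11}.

4141

At j = 1, 2, 4: A + B + 2C = 9; 2A + B + 4C = 17; 4A + B + 16C = 49.
Subtracting the first from the second: A + 2C = 8.
Subtracting the second from the third: 2A + 12C = 32.
Solving: C = 2, A = 4, then B = 1.
So c_j = 4·j + 1 + 2·2^j; at j=11 this is 4141.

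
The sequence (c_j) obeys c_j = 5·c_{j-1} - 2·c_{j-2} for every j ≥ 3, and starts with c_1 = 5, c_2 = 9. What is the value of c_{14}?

Applying the relation repeatedly:
c_3 = 35; c_4 = 157; c_5 = 715; …; c_{11} = 6440315; c_{12} = 29377837; c_{13} = 134008555; c_{14} = 611287101.

611287101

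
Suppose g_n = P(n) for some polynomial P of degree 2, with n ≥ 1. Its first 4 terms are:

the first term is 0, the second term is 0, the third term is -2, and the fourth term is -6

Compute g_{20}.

1st diffs: 0, -2, -4.
2nd diffs: -2, -2 (constant).
So g_n = -n^2 + 3n - 2.
Evaluating at n = 20 gives g_{20} = -342.

-342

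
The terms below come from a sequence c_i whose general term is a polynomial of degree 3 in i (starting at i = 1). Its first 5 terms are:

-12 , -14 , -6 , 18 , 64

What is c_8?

394

1st diffs: -2, 8, 24, 46.
2nd diffs: 10, 16, 22.
3rd diffs: 6, 6 (constant).
Newton forward-difference form: c_i = -12 + (-2)·C(i-1,1) + 10·C(i-1,2) + 6·C(i-1,3).
At i = 8: i-1 = 7, so c_8 = -12 - 14 + 210 + 210 = 394.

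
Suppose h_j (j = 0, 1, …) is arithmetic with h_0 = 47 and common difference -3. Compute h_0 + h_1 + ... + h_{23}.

h_j = 47 + (j - 0)·(-3).
h_{23} = -22; S = 24·(47 + (-22))/2 = 300.

300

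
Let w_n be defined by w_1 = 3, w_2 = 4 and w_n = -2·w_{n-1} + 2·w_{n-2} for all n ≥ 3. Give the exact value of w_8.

Compute successive terms:
w_3 = -2;  w_4 = 12;  w_5 = -28;  w_6 = 80;  w_7 = -216;  w_8 = 592.

592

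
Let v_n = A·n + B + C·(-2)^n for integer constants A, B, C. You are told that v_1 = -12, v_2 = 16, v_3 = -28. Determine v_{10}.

Plug in n = 1, 2, 3: A + B - 2C = -12; 2A + B + 4C = 16; 3A + B - 8C = -28.
Subtracting the first from the second: A + 6C = 28.
Subtracting the second from the third: A - 12C = -44.
Solving: C = 4, A = 4, then B = -8.
Hence v_{10} = 4·10 + (-8) + 4·1024 = 4128.

4128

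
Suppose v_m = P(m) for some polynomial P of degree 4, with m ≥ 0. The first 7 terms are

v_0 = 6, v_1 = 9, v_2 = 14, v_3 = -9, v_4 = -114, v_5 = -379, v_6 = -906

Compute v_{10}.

-8514

1st diffs: 3, 5, -23, -105, -265, -527.
2nd diffs: 2, -28, -82, -160, -262.
3rd diffs: -30, -54, -78, -102.
4th diffs: -24, -24, -24 (constant).
So v_m = -m^4 + m^3 + 5m^2 - 2m + 6.
Evaluating at m = 10 gives v_{10} = -8514.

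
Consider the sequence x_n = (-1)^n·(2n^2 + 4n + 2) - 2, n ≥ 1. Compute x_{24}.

(-1)^24 = 1; 2n^2 + 4n + 2 at n=24 is 1250; so x_{24} = 1248.

1248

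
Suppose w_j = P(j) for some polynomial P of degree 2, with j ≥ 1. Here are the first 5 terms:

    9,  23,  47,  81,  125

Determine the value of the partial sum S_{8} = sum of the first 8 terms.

1024

1st diffs: 14, 24, 34, 44.
2nd diffs: 10, 10, 10 (constant).
Newton forward-difference form: w_j = 9 + 14·C(j-1,1) + 10·C(j-1,2).
Continuing: 179, 243, 317.
Summing j = 1..8 (8 terms) gives 1024.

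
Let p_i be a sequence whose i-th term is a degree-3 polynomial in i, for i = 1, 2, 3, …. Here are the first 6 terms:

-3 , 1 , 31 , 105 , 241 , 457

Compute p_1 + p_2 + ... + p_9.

4569

1st diffs: 4, 30, 74, 136, 216.
2nd diffs: 26, 44, 62, 80.
3rd diffs: 18, 18, 18 (constant).
Newton forward-difference form: p_i = -3 + 4·C(i-1,1) + 26·C(i-1,2) + 18·C(i-1,3).
Continuing: 771, 1201, 1765.
Summing i = 1..9 (9 terms) gives 4569.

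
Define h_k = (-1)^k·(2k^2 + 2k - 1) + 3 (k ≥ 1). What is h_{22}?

(-1)^22 = 1; 2k^2 + 2k - 1 at k=22 is 1011; so h_{22} = 1014.

1014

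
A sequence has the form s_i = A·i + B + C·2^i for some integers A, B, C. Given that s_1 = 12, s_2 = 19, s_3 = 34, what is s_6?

255

At i = 1, 2, 3: A + B + 2C = 12; 2A + B + 4C = 19; 3A + B + 8C = 34.
Subtracting the first from the second: A + 2C = 7.
Subtracting the second from the third: A + 4C = 15.
Solving: C = 4, A = -1, then B = 5.
So s_i = -1·i + 5 + 4·2^i; at i=6 this is 255.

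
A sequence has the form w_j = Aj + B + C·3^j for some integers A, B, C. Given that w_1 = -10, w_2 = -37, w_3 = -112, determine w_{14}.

-19131913

Plug in j = 1, 2, 3: A + B + 3C = -10; 2A + B + 9C = -37; 3A + B + 27C = -112.
Subtracting the first from the second: A + 6C = -27.
Subtracting the second from the third: A + 18C = -75.
Solving: C = -4, A = -3, then B = 5.
Therefore w_{14} = -42 + 5 + (-4)·4782969 = -19131913.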